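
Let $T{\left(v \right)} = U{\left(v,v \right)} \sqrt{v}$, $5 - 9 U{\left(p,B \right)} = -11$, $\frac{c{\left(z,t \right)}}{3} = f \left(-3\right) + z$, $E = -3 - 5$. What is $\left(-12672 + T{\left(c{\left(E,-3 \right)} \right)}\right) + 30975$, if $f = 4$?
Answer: $18303 + \frac{32 i \sqrt{15}}{9} \approx 18303.0 + 13.771 i$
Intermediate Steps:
$E = -8$ ($E = -3 - 5 = -8$)
$c{\left(z,t \right)} = -36 + 3 z$ ($c{\left(z,t \right)} = 3 \left(4 \left(-3\right) + z\right) = 3 \left(-12 + z\right) = -36 + 3 z$)
$U{\left(p,B \right)} = \frac{16}{9}$ ($U{\left(p,B \right)} = \frac{5}{9} - - \frac{11}{9} = \frac{5}{9} + \frac{11}{9} = \frac{16}{9}$)
$T{\left(v \right)} = \frac{16 \sqrt{v}}{9}$
$\left(-12672 + T{\left(c{\left(E,-3 \right)} \right)}\right) + 30975 = \left(-12672 + \frac{16 \sqrt{-36 + 3 \left(-8\right)}}{9}\right) + 30975 = \left(-12672 + \frac{16 \sqrt{-36 - 24}}{9}\right) + 30975 = \left(-12672 + \frac{16 \sqrt{-60}}{9}\right) + 30975 = \left(-12672 + \frac{16 \cdot 2 i \sqrt{15}}{9}\right) + 30975 = \left(-12672 + \frac{32 i \sqrt{15}}{9}\right) + 30975 = 18303 + \frac{32 i \sqrt{15}}{9}$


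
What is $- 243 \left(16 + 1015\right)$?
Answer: $-250533$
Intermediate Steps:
$- 243 \left(16 + 1015\right) = \left(-243\right) 1031 = -250533$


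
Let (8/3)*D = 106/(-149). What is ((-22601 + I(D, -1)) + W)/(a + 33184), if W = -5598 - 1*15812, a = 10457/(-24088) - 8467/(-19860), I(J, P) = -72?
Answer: -5272191024360/3968703262549 ≈ -1.3284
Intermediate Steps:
D = -159/596 (D = 3*(106/(-149))/8 = 3*(106*(-1/149))/8 = (3/8)*(-106/149) = -159/596 ≈ -0.26678)
a = -930731/119596920 (a = 10457*(-1/24088) - 8467*(-1/19860) = -10457/24088 + 8467/19860 = -930731/119596920 ≈ -0.0077822)
W = -21410 (W = -5598 - 15812 = -21410)
((-22601 + I(D, -1)) + W)/(a + 33184) = ((-22601 - 72) - 21410)/(-930731/119596920 + 33184) = (-22673 - 21410)/(3968703262549/119596920) = -44083*119596920/3968703262549 = -5272191024360/3968703262549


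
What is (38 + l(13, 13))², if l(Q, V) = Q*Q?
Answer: 42849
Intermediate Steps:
l(Q, V) = Q²
(38 + l(13, 13))² = (38 + 13²)² = (38 + 169)² = 207² = 42849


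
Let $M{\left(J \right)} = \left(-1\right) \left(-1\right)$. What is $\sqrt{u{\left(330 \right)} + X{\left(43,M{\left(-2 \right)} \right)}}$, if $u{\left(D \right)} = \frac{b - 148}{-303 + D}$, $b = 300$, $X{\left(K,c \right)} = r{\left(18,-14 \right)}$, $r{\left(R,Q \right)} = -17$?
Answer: $\frac{i \sqrt{921}}{9} \approx 3.372 i$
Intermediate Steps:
$M{\left(J \right)} = 1$
$X{\left(K,c \right)} = -17$
$u{\left(D \right)} = \frac{152}{-303 + D}$ ($u{\left(D \right)} = \frac{300 - 148}{-303 + D} = \frac{152}{-303 + D}$)
$\sqrt{u{\left(330 \right)} + X{\left(43,M{\left(-2 \right)} \right)}} = \sqrt{\frac{152}{-303 + 330} - 17} = \sqrt{\frac{152}{27} - 17} = \sqrt{- \frac{307}{27}} = \frac{i \sqrt{921}}{9}$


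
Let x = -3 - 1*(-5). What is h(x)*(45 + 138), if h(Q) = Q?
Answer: 366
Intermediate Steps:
x = 2 (x = -3 + 5 = 2)
h(x)*(45 + 138) = 2*(45 + 138) = 2*183 = 366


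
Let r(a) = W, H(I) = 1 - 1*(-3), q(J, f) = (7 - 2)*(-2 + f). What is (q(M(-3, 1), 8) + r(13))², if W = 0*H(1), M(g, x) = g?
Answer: 900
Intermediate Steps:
q(J, f) = -10 + 5*f (q(J, f) = 5*(-2 + f) = -10 + 5*f)
H(I) = 4 (H(I) = 1 + 3 = 4)
W = 0 (W = 0*4 = 0)
r(a) = 0
(q(M(-3, 1), 8) + r(13))² = ((-10 + 5*8) + 0)² = ((-10 + 40) + 0)² = (30 + 0)² = 30² = 900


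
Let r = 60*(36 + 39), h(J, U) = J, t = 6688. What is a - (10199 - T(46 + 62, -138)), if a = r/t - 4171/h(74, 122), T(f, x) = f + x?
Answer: -636252187/61864 ≈ -10285.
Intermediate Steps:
r = 4500 (r = 60*75 = 4500)
a = -3445331/61864 (a = 4500/6688 - 4171/74 = 4500*(1/6688) - 4171*1/74 = 1125/1672 - 4171/74 = -3445331/61864 ≈ -55.692)
a - (10199 - T(46 + 62, -138)) = -3445331/61864 - (10199 - ((46 + 62) - 138)) = -3445331/61864 - (10199 - (108 - 138)) = -3445331/61864 - (10199 - 1*(-30)) = -3445331/61864 - (10199 + 30) = -3445331/61864 - 1*10229 = -3445331/61864 - 10229 = -636252187/61864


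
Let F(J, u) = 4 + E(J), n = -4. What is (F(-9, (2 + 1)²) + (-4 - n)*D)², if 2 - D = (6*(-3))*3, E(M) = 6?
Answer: 100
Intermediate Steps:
F(J, u) = 10 (F(J, u) = 4 + 6 = 10)
D = 56 (D = 2 - 6*(-3)*3 = 2 - (-18)*3 = 2 - 1*(-54) = 2 + 54 = 56)
(F(-9, (2 + 1)²) + (-4 - n)*D)² = (10 + (-4 - 1*(-4))*56)² = (10 + (-4 + 4)*56)² = (10 + 0*56)² = (10 + 0)² = 10² = 100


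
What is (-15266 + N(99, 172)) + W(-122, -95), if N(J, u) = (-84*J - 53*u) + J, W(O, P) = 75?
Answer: -32524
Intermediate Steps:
N(J, u) = -83*J - 53*u
(-15266 + N(99, 172)) + W(-122, -95) = (-15266 + (-83*99 - 53*172)) + 75 = (-15266 + (-8217 - 9116)) + 75 = (-15266 - 17333) + 75 = -32599 + 75 = -32524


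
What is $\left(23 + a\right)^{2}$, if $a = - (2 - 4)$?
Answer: $625$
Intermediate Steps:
$a = 2$ ($a = \left(-1\right) \left(-2\right) = 2$)
$\left(23 + a\right)^{2} = \left(23 + 2\right)^{2} = 25^{2} = 625$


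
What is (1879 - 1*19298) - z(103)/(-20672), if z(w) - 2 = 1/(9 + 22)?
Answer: -11162652545/640832 ≈ -17419.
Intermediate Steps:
z(w) = 63/31 (z(w) = 2 + 1/(9 + 22) = 2 + 1/31 = 63/31)
(1879 - 1*19298) - z(103)/(-20672) = (1879 - 1*19298) - 63/(31*(-20672)) = (1879 - 19298) - 63*(-1)/(31*20672) = -17419 - 1*(-63/640832) = -17419 + 63/640832 = -11162652545/640832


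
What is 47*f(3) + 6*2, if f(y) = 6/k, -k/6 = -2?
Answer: 71/2 ≈ 35.500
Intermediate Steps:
k = 12 (k = -6*(-2) = 12)
f(y) = 1/2 (f(y) = 6/12 = 6*(1/12) = 1/2)
47*f(3) + 6*2 = 47*(1/2) + 6*2 = 47/2 + 12 = 71/2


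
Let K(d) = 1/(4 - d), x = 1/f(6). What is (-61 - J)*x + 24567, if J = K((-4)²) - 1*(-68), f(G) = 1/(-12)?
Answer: 26114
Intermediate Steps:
f(G) = -1/12
x = -12 (x = 1/(-1/12) = -12)
J = 815/12 (J = -1/(-4 + (-4)²) - 1*(-68) = -1/(-4 + 16) + 68 = -1/12 + 68 = 815/12 ≈ 67.917)
(-61 - J)*x + 24567 = (-61 - 1*815/12)*(-12) + 24567 = (-61 - 815/12)*(-12) + 24567 = -1547/12*(-12) + 24567 = 1547 + 24567 = 26114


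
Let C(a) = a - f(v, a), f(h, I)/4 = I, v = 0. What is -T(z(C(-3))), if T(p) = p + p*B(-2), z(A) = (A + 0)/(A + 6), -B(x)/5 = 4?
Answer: 57/5 ≈ 11.400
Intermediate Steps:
f(h, I) = 4*I
B(x) = -20 (B(x) = -5*4 = -20)
C(a) = -3*a (C(a) = a - 4*a = -3*a)
z(A) = A/(6 + A)
T(p) = -19*p (T(p) = p + p*(-20) = p - 20*p = -19*p)
-T(z(C(-3))) = -(-19)*(-3*(-3))/(6 - 3*(-3)) = -(-19)*9/(6 + 9) = -(-19)*9/15 = -(-19)*9*(1/15) = -(-19)*3/5 = -1*(-57/5) = 57/5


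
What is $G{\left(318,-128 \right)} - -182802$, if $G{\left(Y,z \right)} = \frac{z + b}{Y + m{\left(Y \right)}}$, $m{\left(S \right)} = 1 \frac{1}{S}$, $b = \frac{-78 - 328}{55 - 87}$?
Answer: $\frac{29577304929}{161800} \approx 1.828 \cdot 10^{5}$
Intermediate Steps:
$b = \frac{203}{16}$ ($b = - \frac{406}{-32} = \left(-406\right) \left(- \frac{1}{32}\right) = \frac{203}{16} \approx 12.688$)
$m{\left(S \right)} = \frac{1}{S}$
$G{\left(Y,z \right)} = \frac{\frac{203}{16} + z}{Y + \frac{1}{Y}}$ ($G{\left(Y,z \right)} = \frac{z + \frac{203}{16}}{Y + \frac{1}{Y}} = \frac{\frac{203}{16} + z}{Y + \frac{1}{Y}}$)
$G{\left(318,-128 \right)} - -182802 = \frac{1}{16} \cdot 318 \frac{1}{1 + 318^{2}} \left(203 + 16 \left(-128\right)\right) - -182802 = \frac{1}{16} \cdot 318 \frac{1}{1 + 101124} \left(203 - 2048\right) + 182802 = \frac{1}{16} \cdot 318 \cdot \frac{1}{101125} \left(-1845\right) + 182802 = - \frac{58671}{161800} + 182802 = \frac{29577304929}{161800}$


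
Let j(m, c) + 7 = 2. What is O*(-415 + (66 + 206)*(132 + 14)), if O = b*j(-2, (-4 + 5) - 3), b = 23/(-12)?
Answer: 1506385/4 ≈ 3.7660e+5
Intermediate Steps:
j(m, c) = -5 (j(m, c) = -7 + 2 = -5)
b = -23/12 (b = 23*(-1/12) = -23/12 ≈ -1.9167)
O = 115/12 (O = -23/12*(-5) = 115/12 ≈ 9.5833)
O*(-415 + (66 + 206)*(132 + 14)) = 115*(-415 + (66 + 206)*(132 + 14))/12 = 115*(-415 + 272*146)/12 = 115*(-415 + 39712)/12 = (115/12)*39297 = 1506385/4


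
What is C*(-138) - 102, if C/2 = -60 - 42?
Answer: 28050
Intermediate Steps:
C = -204 (C = 2*(-60 - 42) = 2*(-102) = -204)
C*(-138) - 102 = -204*(-138) - 102 = 28152 - 102 = 28050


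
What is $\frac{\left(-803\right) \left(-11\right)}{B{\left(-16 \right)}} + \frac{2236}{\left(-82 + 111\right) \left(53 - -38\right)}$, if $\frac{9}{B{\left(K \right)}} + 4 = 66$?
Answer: $\frac{111173686}{1827} \approx 60850.0$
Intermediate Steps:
$B{\left(K \right)} = \frac{9}{62}$ ($B{\left(K \right)} = \frac{9}{-4 + 66} = \frac{9}{62}$)
$\frac{\left(-803\right) \left(-11\right)}{B{\left(-16 \right)}} + \frac{2236}{\left(-82 + 111\right) \left(53 - -38\right)} = \frac{\left(-803\right) \left(-11\right)}{\frac{9}{62}} + \frac{2236}{\left(-82 + 111\right) \left(53 - -38\right)} = 8833 \cdot \frac{62}{9} + \frac{2236}{29 \left(53 + 38\right)} = \frac{547646}{9} + \frac{2236}{29 \cdot 91} = \frac{547646}{9} + \frac{2236}{2639} = \frac{547646}{9} + 2236 \cdot \frac{1}{2639} = \frac{547646}{9} + \frac{172}{203} = \frac{111173686}{1827}$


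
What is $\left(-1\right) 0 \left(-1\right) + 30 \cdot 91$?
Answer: $2730$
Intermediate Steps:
$\left(-1\right) 0 \left(-1\right) + 30 \cdot 91 = 0 \left(-1\right) + 2730 = 0 + 2730 = 2730$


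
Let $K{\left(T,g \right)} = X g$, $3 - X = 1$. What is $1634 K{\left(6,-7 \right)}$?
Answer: $-22876$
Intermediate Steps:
$X = 2$ ($X = 3 - 1 = 2$)
$K{\left(T,g \right)} = 2 g$
$1634 K{\left(6,-7 \right)} = 1634 \cdot 2 \left(-7\right) = 1634 \left(-14\right) = -22876$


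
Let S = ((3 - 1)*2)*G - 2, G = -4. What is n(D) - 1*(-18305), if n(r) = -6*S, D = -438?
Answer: 18413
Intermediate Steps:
S = -18 (S = ((3 - 1)*2)*(-4) - 2 = (2*2)*(-4) - 2 = 4*(-4) - 2 = -16 - 2 = -18)
n(r) = 108 (n(r) = -6*(-18) = 108)
n(D) - 1*(-18305) = 108 - 1*(-18305) = 108 + 18305 = 18413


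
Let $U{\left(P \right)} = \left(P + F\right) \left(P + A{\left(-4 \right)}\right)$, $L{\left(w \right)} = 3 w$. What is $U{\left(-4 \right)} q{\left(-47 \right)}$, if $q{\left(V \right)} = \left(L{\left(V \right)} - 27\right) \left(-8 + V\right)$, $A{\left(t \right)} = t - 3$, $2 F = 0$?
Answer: $406560$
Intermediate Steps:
$F = 0$ ($F = \frac{1}{2} \cdot 0 = 0$)
$A{\left(t \right)} = -3 + t$ ($A{\left(t \right)} = t - 3 = -3 + t$)
$q{\left(V \right)} = \left(-27 + 3 V\right) \left(-8 + V\right)$ ($q{\left(V \right)} = \left(3 V - 27\right) \left(-8 + V\right) = \left(-27 + 3 V\right) \left(-8 + V\right)$)
$U{\left(P \right)} = P \left(-7 + P\right)$ ($U{\left(P \right)} = \left(P + 0\right) \left(P - 7\right) = P \left(P - 7\right) = P \left(-7 + P\right)$)
$U{\left(-4 \right)} q{\left(-47 \right)} = - 4 \left(-7 - 4\right) \left(216 - -2397 + 3 \left(-47\right)^{2}\right) = \left(-4\right) \left(-11\right) \left(216 + 2397 + 3 \cdot 2209\right) = 44 \left(216 + 2397 + 6627\right) = 44 \cdot 9240 = 406560$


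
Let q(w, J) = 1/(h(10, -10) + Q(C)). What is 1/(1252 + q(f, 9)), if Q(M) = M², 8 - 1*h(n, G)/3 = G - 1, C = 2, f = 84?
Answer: 61/76373 ≈ 0.00079871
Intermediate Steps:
h(n, G) = 27 - 3*G (h(n, G) = 24 - 3*(G - 1) = 24 - 3*(-1 + G) = 24 + (3 - 3*G) = 27 - 3*G)
q(w, J) = 1/61 (q(w, J) = 1/((27 - 3*(-10)) + 2²) = 1/((27 + 30) + 4) = 1/(57 + 4) = 1/61)
1/(1252 + q(f, 9)) = 1/(1252 + 1/61) = 1/(76373/61) = 61/76373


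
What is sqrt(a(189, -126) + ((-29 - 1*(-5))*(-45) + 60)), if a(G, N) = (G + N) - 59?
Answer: 2*sqrt(286) ≈ 33.823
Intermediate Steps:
a(G, N) = -59 + G + N
sqrt(a(189, -126) + ((-29 - 1*(-5))*(-45) + 60)) = sqrt((-59 + 189 - 126) + ((-29 - 1*(-5))*(-45) + 60)) = sqrt(4 + ((-29 + 5)*(-45) + 60)) = sqrt(4 + (-24*(-45) + 60)) = sqrt(4 + (1080 + 60)) = sqrt(4 + 1140) = sqrt(1144) = 2*sqrt(286)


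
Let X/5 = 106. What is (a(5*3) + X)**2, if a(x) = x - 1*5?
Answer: 291600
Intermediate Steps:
X = 530 (X = 5*106 = 530)
a(x) = -5 + x (a(x) = x - 5 = -5 + x)
(a(5*3) + X)**2 = ((-5 + 5*3) + 530)**2 = ((-5 + 15) + 530)**2 = (10 + 530)**2 = 540**2 = 291600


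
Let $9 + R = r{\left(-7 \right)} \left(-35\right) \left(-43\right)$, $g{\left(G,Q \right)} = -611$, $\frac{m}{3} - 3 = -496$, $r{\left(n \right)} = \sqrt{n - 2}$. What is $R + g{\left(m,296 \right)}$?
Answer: $-620 + 4515 i \approx -620.0 + 4515.0 i$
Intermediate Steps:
$r{\left(n \right)} = \sqrt{-2 + n}$
$m = -1479$ ($m = 9 + 3 \left(-496\right) = 9 - 1488 = -1479$)
$R = -9 + 4515 i$ ($R = -9 + \sqrt{-2 - 7} \left(-35\right) \left(-43\right) = -9 + \sqrt{-9} \left(-35\right) \left(-43\right) = -9 + 3 i \left(-35\right) \left(-43\right) = -9 + - 105 i \left(-43\right) = -9 + 4515 i \approx -9.0 + 4515.0 i$)
$R + g{\left(m,296 \right)} = \left(-9 + 4515 i\right) - 611 = -620 + 4515 i$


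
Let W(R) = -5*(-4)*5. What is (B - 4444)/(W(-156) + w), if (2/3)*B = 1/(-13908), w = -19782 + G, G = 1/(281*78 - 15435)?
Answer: 267130517427/1183092411160 ≈ 0.22579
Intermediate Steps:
G = 1/6483 (G = 1/(21918 - 15435) = 1/6483 ≈ 0.00015425)
W(R) = 100 (W(R) = 20*5 = 100)
w = -128246705/6483 (w = -19782 + 1/6483 = -128246705/6483 ≈ -19782.)
B = -1/9272 (B = (3/2)/(-13908) = (3/2)*(-1/13908) = -1/9272 ≈ -0.00010785)
(B - 4444)/(W(-156) + w) = (-1/9272 - 4444)/(100 - 128246705/6483) = -41204769/(9272*(-127598405/6483)) = -41204769/9272*(-6483/127598405) = 267130517427/1183092411160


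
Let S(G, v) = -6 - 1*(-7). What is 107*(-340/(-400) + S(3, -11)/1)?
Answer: 3959/20 ≈ 197.95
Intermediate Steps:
S(G, v) = 1 (S(G, v) = -6 + 7 = 1)
107*(-340/(-400) + S(3, -11)/1) = 107*(-340/(-400) + 1/1) = 107*(-340*(-1/400) + 1*1) = 107*(17/20 + 1) = 107*(37/20) = 3959/20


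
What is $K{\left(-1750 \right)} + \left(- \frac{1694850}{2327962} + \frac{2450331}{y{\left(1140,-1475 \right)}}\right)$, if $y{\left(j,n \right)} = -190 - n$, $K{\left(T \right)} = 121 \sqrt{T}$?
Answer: $\frac{2851049786586}{1495715585} + 605 i \sqrt{70} \approx 1906.1 + 5061.8 i$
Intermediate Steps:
$K{\left(-1750 \right)} + \left(- \frac{1694850}{2327962} + \frac{2450331}{y{\left(1140,-1475 \right)}}\right) = 121 \sqrt{-1750} + \left(- \frac{1694850}{2327962} + \frac{2450331}{-190 - -1475}\right) = 121 \cdot 5 i \sqrt{70} + \left(\left(-1694850\right) \frac{1}{2327962} + \frac{2450331}{-190 + 1475}\right) = 605 i \sqrt{70} - \left(\frac{847425}{1163981} - \frac{2450331}{1285}\right) = 605 i \sqrt{70} + \left(- \frac{847425}{1163981} + 2450331 \cdot \frac{1}{1285}\right) = 605 i \sqrt{70} + \left(- \frac{847425}{1163981} + \frac{2450331}{1285}\right) = 605 i \sqrt{70} + \frac{2851049786586}{1495715585} = \frac{2851049786586}{1495715585} + 605 i \sqrt{70}$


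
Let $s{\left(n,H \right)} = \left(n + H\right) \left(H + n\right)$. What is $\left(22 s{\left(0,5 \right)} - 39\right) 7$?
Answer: $3577$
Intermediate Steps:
$s{\left(n,H \right)} = \left(H + n\right)^{2}$ ($s{\left(n,H \right)} = \left(H + n\right) \left(H + n\right) = \left(H + n\right)^{2}$)
$\left(22 s{\left(0,5 \right)} - 39\right) 7 = \left(22 \left(5 + 0\right)^{2} - 39\right) 7 = \left(22 \cdot 5^{2} - 39\right) 7 = \left(22 \cdot 25 - 39\right) 7 = \left(550 - 39\right) 7 = 511 \cdot 7 = 3577$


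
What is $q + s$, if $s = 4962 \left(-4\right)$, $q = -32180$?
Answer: $-52028$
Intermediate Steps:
$s = -19848$
$q + s = -32180 - 19848 = -52028$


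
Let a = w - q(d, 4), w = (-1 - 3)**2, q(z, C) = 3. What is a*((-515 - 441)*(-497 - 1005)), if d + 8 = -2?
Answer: 18666856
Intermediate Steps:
d = -10 (d = -8 - 2 = -10)
w = 16 (w = (-4)**2 = 16)
a = 13 (a = 16 - 1*3 = 16 - 3 = 13)
a*((-515 - 441)*(-497 - 1005)) = 13*((-515 - 441)*(-497 - 1005)) = 13*(-956*(-1502)) = 13*1435912 = 18666856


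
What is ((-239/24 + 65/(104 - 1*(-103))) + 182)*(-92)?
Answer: -285421/18 ≈ -15857.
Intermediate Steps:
((-239/24 + 65/(104 - 1*(-103))) + 182)*(-92) = ((-239*1/24 + 65/(104 + 103)) + 182)*(-92) = ((-239/24 + 65/207) + 182)*(-92) = (-15971/1656 + 182)*(-92) = (285421/1656)*(-92) = -285421/18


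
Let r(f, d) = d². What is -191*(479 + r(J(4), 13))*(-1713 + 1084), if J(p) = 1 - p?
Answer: 77850072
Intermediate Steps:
-191*(479 + r(J(4), 13))*(-1713 + 1084) = -191*(479 + 13²)*(-1713 + 1084) = -191*(479 + 169)*(-629) = -123768*(-629) = -191*(-407592) = 77850072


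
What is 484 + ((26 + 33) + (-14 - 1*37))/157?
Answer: 75996/157 ≈ 484.05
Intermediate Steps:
484 + ((26 + 33) + (-14 - 1*37))/157 = 484 + (59 + (-14 - 37))/157 = 484 + (59 - 51)/157 = 484 + (1/157)*8 = 484 + 8/157 = 75996/157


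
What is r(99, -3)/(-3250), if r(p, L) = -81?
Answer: 81/3250 ≈ 0.024923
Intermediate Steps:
r(99, -3)/(-3250) = -81/(-3250) = -81*(-1/3250) = 81/3250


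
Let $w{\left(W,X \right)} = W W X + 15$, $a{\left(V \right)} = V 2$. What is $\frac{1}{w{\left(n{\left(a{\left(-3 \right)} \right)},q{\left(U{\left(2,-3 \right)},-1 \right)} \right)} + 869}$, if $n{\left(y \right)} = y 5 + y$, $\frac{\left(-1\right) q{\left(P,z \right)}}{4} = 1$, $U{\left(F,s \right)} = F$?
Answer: $- \frac{1}{4300} \approx -0.00023256$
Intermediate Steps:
$q{\left(P,z \right)} = -4$ ($q{\left(P,z \right)} = \left(-4\right) 1 = -4$)
$a{\left(V \right)} = 2 V$
$n{\left(y \right)} = 6 y$ ($n{\left(y \right)} = 5 y + y = 6 y$)
$w{\left(W,X \right)} = 15 + X W^{2}$ ($w{\left(W,X \right)} = W^{2} X + 15 = X W^{2} + 15 = 15 + X W^{2}$)
$\frac{1}{w{\left(n{\left(a{\left(-3 \right)} \right)},q{\left(U{\left(2,-3 \right)},-1 \right)} \right)} + 869} = \frac{1}{\left(15 - 4 \left(6 \cdot 2 \left(-3\right)\right)^{2}\right) + 869} = \frac{1}{\left(15 - 4 \left(6 \left(-6\right)\right)^{2}\right) + 869} = \frac{1}{\left(15 - 4 \left(-36\right)^{2}\right) + 869} = \frac{1}{\left(15 - 5184\right) + 869} = \frac{1}{-5169 + 869} = \frac{1}{-4300} = - \frac{1}{4300}$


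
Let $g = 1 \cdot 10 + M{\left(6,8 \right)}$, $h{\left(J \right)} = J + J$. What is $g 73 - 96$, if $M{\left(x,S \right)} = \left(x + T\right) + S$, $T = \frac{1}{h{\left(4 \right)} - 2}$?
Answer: $\frac{10009}{6} \approx 1668.2$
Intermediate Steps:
$h{\left(J \right)} = 2 J$
$T = \frac{1}{6}$ ($T = \frac{1}{2 \cdot 4 - 2} = \frac{1}{8 - 2} = \frac{1}{6} \approx 0.16667$)
$M{\left(x,S \right)} = \frac{1}{6} + S + x$ ($M{\left(x,S \right)} = \left(x + \frac{1}{6}\right) + S = \left(\frac{1}{6} + x\right) + S = \frac{1}{6} + S + x$)
$g = \frac{145}{6}$ ($g = 1 \cdot 10 + \left(\frac{1}{6} + 8 + 6\right) = 10 + \frac{85}{6} = \frac{145}{6} \approx 24.167$)
$g 73 - 96 = \frac{145}{6} \cdot 73 - 96 = \frac{10585}{6} - 96 = \frac{10009}{6}$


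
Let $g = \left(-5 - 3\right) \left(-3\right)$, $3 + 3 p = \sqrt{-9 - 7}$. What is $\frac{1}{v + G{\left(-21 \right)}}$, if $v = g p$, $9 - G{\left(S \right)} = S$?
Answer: $\frac{3}{530} - \frac{8 i}{265} \approx 0.0056604 - 0.030189 i$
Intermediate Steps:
$p = -1 + \frac{4 i}{3}$ ($p = -1 + \frac{\sqrt{-9 - 7}}{3} = -1 + \frac{\sqrt{-16}}{3} = -1 + \frac{4 i}{3} \approx -1.0 + 1.3333 i$)
$G{\left(S \right)} = 9 - S$
$g = 24$ ($g = \left(-8\right) \left(-3\right) = 24$)
$v = -24 + 32 i$ ($v = 24 \left(-1 + \frac{4 i}{3}\right) = -24 + 32 i \approx -24.0 + 32.0 i$)
$\frac{1}{v + G{\left(-21 \right)}} = \frac{1}{\left(-24 + 32 i\right) + \left(9 - -21\right)} = \frac{1}{\left(-24 + 32 i\right) + \left(9 + 21\right)} = \frac{1}{\left(-24 + 32 i\right) + 30} = \frac{1}{6 + 32 i} = \frac{6 - 32 i}{1060}$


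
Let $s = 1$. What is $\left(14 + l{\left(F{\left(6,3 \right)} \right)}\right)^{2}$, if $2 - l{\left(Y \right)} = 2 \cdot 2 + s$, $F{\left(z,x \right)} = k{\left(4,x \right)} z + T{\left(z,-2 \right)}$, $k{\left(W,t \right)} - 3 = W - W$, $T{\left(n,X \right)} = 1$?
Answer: $121$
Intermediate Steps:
$k{\left(W,t \right)} = 3$ ($k{\left(W,t \right)} = 3 + \left(W - W\right) = 3 + 0 = 3$)
$F{\left(z,x \right)} = 1 + 3 z$ ($F{\left(z,x \right)} = 3 z + 1 = 1 + 3 z$)
$l{\left(Y \right)} = -3$ ($l{\left(Y \right)} = 2 - \left(2 \cdot 2 + 1\right) = 2 - \left(4 + 1\right) = 2 - 5 = -3$)
$\left(14 + l{\left(F{\left(6,3 \right)} \right)}\right)^{2} = \left(14 - 3\right)^{2} = 11^{2} = 121$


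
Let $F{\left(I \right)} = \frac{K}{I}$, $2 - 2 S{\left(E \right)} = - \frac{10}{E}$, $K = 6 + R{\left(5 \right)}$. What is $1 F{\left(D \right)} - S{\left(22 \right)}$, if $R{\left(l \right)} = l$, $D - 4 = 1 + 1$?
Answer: $\frac{20}{33} \approx 0.60606$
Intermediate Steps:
$D = 6$ ($D = 4 + \left(1 + 1\right) = 4 + 2 = 6$)
$K = 11$ ($K = 6 + 5 = 11$)
$S{\left(E \right)} = 1 + \frac{5}{E}$ ($S{\left(E \right)} = 1 - \frac{\left(-10\right) \frac{1}{E}}{2} = 1 + \frac{5}{E}$)
$F{\left(I \right)} = \frac{11}{I}$
$1 F{\left(D \right)} - S{\left(22 \right)} = 1 \cdot \frac{11}{6} - \frac{5 + 22}{22} = 1 \cdot 11 \cdot \frac{1}{6} - \frac{1}{22} \cdot 27 = 1 \cdot \frac{11}{6} - \frac{27}{22} = \frac{11}{6} - \frac{27}{22} = \frac{20}{33}$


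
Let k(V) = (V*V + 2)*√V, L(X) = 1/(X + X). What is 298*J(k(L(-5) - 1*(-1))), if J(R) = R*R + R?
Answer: 105886701/50000 + 125607*√10/500 ≈ 2912.1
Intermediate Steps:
L(X) = 1/(2*X)
k(V) = √V*(2 + V²) (k(V) = (V² + 2)*√V = (2 + V²)*√V = √V*(2 + V²))
J(R) = R + R² (J(R) = R² + R = R + R²)
298*J(k(L(-5) - 1*(-1))) = 298*((√((½)/(-5) - 1*(-1))*(2 + ((½)/(-5) - 1*(-1))²))*(1 + √((½)/(-5) - 1*(-1))*(2 + ((½)/(-5) - 1*(-1))²))) = 298*((√((½)*(-⅕) + 1)*(2 + ((½)*(-⅕) + 1)²))*(1 + √((½)*(-⅕) + 1)*(2 + ((½)*(-⅕) + 1)²))) = 298*((√(-⅒ + 1)*(2 + (-⅒ + 1)²))*(1 + √(-⅒ + 1)*(2 + (-⅒ + 1)²))) = 298*((√(9/10)*(2 + (9/10)²))*(1 + √(9/10)*(2 + (9/10)²))) = 298*(((3*√10/10)*(2 + 81/100))*(1 + (3*√10/10)*(2 + 81/100))) = 298*(((3*√10/10)*(281/100))*(1 + (3*√10/10)*(281/100))) = 298*((843*√10/1000)*(1 + 843*√10/1000)) = 298*(843*√10*(1 + 843*√10/1000)/1000) = 125607*√10*(1 + 843*√10/1000)/500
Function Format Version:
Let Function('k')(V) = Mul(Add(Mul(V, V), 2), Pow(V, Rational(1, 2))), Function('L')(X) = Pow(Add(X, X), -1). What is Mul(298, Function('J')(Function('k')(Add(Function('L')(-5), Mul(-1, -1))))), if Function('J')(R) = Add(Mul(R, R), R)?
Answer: Add(Rational(105886701, 50000), Mul(Rational(125607, 500), Pow(10, Rational(1, 2)))) ≈ 2912.1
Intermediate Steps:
Function('L')(X) = Mul(Rational(1, 2), Pow(X, -1)) (Function('L')(X) = Pow(Mul(2, X), -1) = Mul(Rational(1, 2), Pow(X, -1)))
Function('k')(V) = Mul(Pow(V, Rational(1, 2)), Add(2, Pow(V, 2))) (Function('k')(V) = Mul(Add(Pow(V, 2), 2), Pow(V, Rational(1, 2))) = Mul(Add(2, Pow(V, 2)), Pow(V, Rational(1, 2))) = Mul(Pow(V, Rational(1, 2)), Add(2, Pow(V, 2))))
Function('J')(R) = Add(R, Pow(R, 2)) (Function('J')(R) = Add(Pow(R, 2), R) = Add(R, Pow(R, 2)))
Mul(298, Function('J')(Function('k')(Add(Function('L')(-5), Mul(-1, -1))))) = Mul(298, Mul(Mul(Pow(Add(Mul(Rational(1, 2), Pow(-5, -1)), Mul(-1, -1)), Rational(1, 2)), Add(2, Pow(Add(Mul(Rational(1, 2), Pow(-5, -1)), Mul(-1, -1)), 2))), Add(1, Mul(Pow(Add(Mul(Rational(1, 2), Pow(-5, -1)), Mul(-1, -1)), Rational(1, 2)), Add(2, Pow(Add(Mul(Rational(1, 2), Pow(-5, -1)), Mul(-1, -1)), 2)))))) = Mul(298, Mul(Mul(Pow(Add(Mul(Rational(1, 2), Rational(-1, 5)), 1), Rational(1, 2)), Add(2, Pow(Add(Mul(Rational(1, 2), Rational(-1, 5)), 1), 2))), Add(1, Mul(Pow(Add(Mul(Rational(1, 2), Rational(-1, 5)), 1), Rational(1, 2)), Add(2, Pow(Add(Mul(Rational(1, 2), Rational(-1, 5)), 1), 2)))))) = Mul(298, Mul(Mul(Pow(Add(Rational(-1, 10), 1), Rational(1, 2)), Add(2, Pow(Add(Rational(-1, 10), 1), 2))), Add(1, Mul(Pow(Add(Rational(-1, 10), 1), Rational(1, 2)), Add(2, Pow(Add(Rational(-1, 10), 1), 2)))))) = Mul(298, Mul(Mul(Pow(Rational(9, 10), Rational(1, 2)), Add(2, Pow(Rational(9, 10), 2))), Add(1, Mul(Pow(Rational(9, 10), Rational(1, 2)), Add(2, Pow(Rational(9, 10), 2)))))) = Mul(298, Mul(Mul(Mul(Rational(3, 10), Pow(10, Rational(1, 2))), Add(2, Rational(81, 100))), Add(1, Mul(Mul(Rational(3, 10), Pow(10, Rational(1, 2))), Add(2, Rational(81, 100)))))) = Mul(298, Mul(Mul(Mul(Rational(3, 10), Pow(10, Rational(1, 2))), Rational(281, 100)), Add(1, Mul(Mul(Rational(3, 10), Pow(10, Rational(1, 2))), Rational(281, 100))))) = Mul(298, Mul(Mul(Rational(843, 1000), Pow(10, Rational(1, 2))), Add(1, Mul(Rational(843, 1000), Pow(10, Rational(1, 2)))))) = Mul(298, Mul(Rational(843, 1000), Pow(10, Rational(1, 2)), Add(1, Mul(Rational(843, 1000), Pow(10, Rational(1, 2)))))) = Mul(Rational(125607, 500), Pow(10, Rational(1, 2)), Add(1, Mul(Rational(843, 1000), Pow(10, Rational(1, 2)))))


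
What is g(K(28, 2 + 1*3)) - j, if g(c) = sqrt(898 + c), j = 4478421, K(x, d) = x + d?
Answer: -4478421 + 7*sqrt(19) ≈ -4.4784e+6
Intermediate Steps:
K(x, d) = d + x
g(K(28, 2 + 1*3)) - j = sqrt(898 + ((2 + 1*3) + 28)) - 1*4478421 = sqrt(898 + ((2 + 3) + 28)) - 4478421 = sqrt(898 + (5 + 28)) - 4478421 = sqrt(898 + 33) - 4478421 = sqrt(931) - 4478421 = 7*sqrt(19) - 4478421 = -4478421 + 7*sqrt(19)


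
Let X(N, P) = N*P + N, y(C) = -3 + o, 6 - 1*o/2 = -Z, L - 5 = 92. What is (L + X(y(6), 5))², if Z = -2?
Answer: 16129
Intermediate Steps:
L = 97 (L = 5 + 92 = 97)
o = 8 (o = 12 - (-2)*(-2) = 12 - 2*2 = 12 - 4 = 8)
y(C) = 5 (y(C) = -3 + 8 = 5)
X(N, P) = N + N*P
(L + X(y(6), 5))² = (97 + 5*(1 + 5))² = (97 + 5*6)² = (97 + 30)² = 127² = 16129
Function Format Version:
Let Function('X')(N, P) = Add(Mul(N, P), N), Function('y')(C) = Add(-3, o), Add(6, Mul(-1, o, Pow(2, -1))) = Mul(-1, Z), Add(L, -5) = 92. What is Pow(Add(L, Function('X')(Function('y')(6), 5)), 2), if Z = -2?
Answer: 16129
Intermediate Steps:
L = 97 (L = Add(5, 92) = 97)
o = 8 (o = Add(12, Mul(-2, Mul(-1, -2))) = Add(12, Mul(-2, 2)) = Add(12, -4) = 8)
Function('y')(C) = 5 (Function('y')(C) = Add(-3, 8) = 5)
Function('X')(N, P) = Add(N, Mul(N, P))
Pow(Add(L, Function('X')(Function('y')(6), 5)), 2) = Pow(Add(97, Mul(5, Add(1, 5))), 2) = Pow(Add(97, Mul(5, 6)), 2) = Pow(Add(97, 30), 2) = Pow(127, 2) = 16129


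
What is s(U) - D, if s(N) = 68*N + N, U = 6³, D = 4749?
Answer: 10155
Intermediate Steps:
U = 216
s(N) = 69*N
s(U) - D = 69*216 - 1*4749 = 14904 - 4749 = 10155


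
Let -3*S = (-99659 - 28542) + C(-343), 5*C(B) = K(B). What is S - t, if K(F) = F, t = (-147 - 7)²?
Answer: 285608/15 ≈ 19041.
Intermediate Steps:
t = 23716 (t = (-154)² = 23716)
C(B) = B/5
S = 641348/15 (S = -((-99659 - 28542) + (⅕)*(-343))/3 = -(-128201 - 343/5)/3 = -⅓*(-641348/5) = 641348/15 ≈ 42757.)
S - t = 641348/15 - 1*23716 = 641348/15 - 23716 = 285608/15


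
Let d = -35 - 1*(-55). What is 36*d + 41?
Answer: 761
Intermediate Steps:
d = 20 (d = -35 + 55 = 20)
36*d + 41 = 36*20 + 41 = 720 + 41 = 761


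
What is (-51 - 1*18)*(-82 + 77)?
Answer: 345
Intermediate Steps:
(-51 - 1*18)*(-82 + 77) = (-51 - 18)*(-5) = -69*(-5) = 345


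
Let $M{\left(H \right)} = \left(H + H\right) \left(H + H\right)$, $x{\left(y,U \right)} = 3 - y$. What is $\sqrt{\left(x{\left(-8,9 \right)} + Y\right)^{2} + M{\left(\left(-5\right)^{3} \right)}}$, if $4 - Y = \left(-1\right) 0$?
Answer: $5 \sqrt{2509} \approx 250.45$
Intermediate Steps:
$Y = 4$ ($Y = 4 - \left(-1\right) 0 = 4 - 0 = 4 + 0 = 4$)
$M{\left(H \right)} = 4 H^{2}$ ($M{\left(H \right)} = 2 H 2 H = 4 H^{2}$)
$\sqrt{\left(x{\left(-8,9 \right)} + Y\right)^{2} + M{\left(\left(-5\right)^{3} \right)}} = \sqrt{\left(\left(3 - -8\right) + 4\right)^{2} + 4 \left(\left(-5\right)^{3}\right)^{2}} = \sqrt{\left(\left(3 + 8\right) + 4\right)^{2} + 4 \left(-125\right)^{2}} = \sqrt{\left(11 + 4\right)^{2} + 4 \cdot 15625} = \sqrt{15^{2} + 62500} = \sqrt{225 + 62500} = \sqrt{62725} = 5 \sqrt{2509}$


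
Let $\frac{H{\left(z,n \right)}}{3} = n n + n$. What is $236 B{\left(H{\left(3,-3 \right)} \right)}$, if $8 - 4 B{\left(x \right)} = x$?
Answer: $-590$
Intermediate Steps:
$H{\left(z,n \right)} = 3 n + 3 n^{2}$ ($H{\left(z,n \right)} = 3 \left(n n + n\right) = 3 \left(n^{2} + n\right) = 3 \left(n + n^{2}\right) = 3 n + 3 n^{2}$)
$B{\left(x \right)} = 2 - \frac{x}{4}$
$236 B{\left(H{\left(3,-3 \right)} \right)} = 236 \left(2 - \frac{3 \left(-3\right) \left(1 - 3\right)}{4}\right) = 236 \left(2 - \frac{3 \left(-3\right) \left(-2\right)}{4}\right) = 236 \left(2 - \frac{9}{2}\right) = 236 \left(- \frac{5}{2}\right) = -590$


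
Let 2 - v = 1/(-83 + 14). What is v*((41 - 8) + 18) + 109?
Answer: 4870/23 ≈ 211.74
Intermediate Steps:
v = 139/69 (v = 2 - 1/(-83 + 14) = 2 - 1/(-69) = 2 - 1*(-1/69) = 2 + 1/69 = 139/69 ≈ 2.0145)
v*((41 - 8) + 18) + 109 = 139*((41 - 8) + 18)/69 + 109 = 139*(33 + 18)/69 + 109 = (139/69)*51 + 109 = 2363/23 + 109 = 4870/23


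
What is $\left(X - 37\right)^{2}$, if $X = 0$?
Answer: $1369$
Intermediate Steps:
$\left(X - 37\right)^{2} = \left(0 - 37\right)^{2} = \left(-37\right)^{2} = 1369$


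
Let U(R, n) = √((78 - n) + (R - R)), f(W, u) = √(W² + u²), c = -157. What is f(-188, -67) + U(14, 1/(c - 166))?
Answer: √39833 + √8137985/323 ≈ 208.41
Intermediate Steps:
U(R, n) = √(78 - n) (U(R, n) = √((78 - n) + 0) = √(78 - n))
f(-188, -67) + U(14, 1/(c - 166)) = √((-188)² + (-67)²) + √(78 - 1/(-157 - 166)) = √(35344 + 4489) + √(78 - 1/(-323)) = √39833 + √(78 - 1*(-1/323)) = √39833 + √(78 + 1/323) = √39833 + √(25195/323) = √39833 + √8137985/323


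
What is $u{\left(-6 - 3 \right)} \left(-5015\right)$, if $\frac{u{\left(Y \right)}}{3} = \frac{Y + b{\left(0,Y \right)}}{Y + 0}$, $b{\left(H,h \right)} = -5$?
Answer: $- \frac{70210}{3} \approx -23403.0$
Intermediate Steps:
$u{\left(Y \right)} = \frac{3 \left(-5 + Y\right)}{Y}$ ($u{\left(Y \right)} = 3 \frac{Y - 5}{Y + 0} = 3 \frac{-5 + Y}{Y} = \frac{3 \left(-5 + Y\right)}{Y}$)
$u{\left(-6 - 3 \right)} \left(-5015\right) = \left(3 - \frac{15}{-6 - 3}\right) \left(-5015\right) = \left(3 - \frac{15}{-9}\right) \left(-5015\right) = \left(3 - - \frac{5}{3}\right) \left(-5015\right) = \left(3 + \frac{5}{3}\right) \left(-5015\right) = \frac{14}{3} \left(-5015\right) = - \frac{70210}{3}$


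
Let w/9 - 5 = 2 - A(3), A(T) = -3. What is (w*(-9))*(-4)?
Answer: 3240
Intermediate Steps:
w = 90 (w = 45 + 9*(2 - 1*(-3)) = 45 + 9*(2 + 3) = 45 + 9*5 = 45 + 45 = 90)
(w*(-9))*(-4) = (90*(-9))*(-4) = -810*(-4) = 3240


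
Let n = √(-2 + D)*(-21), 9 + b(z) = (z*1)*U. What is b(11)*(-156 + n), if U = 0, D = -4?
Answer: 1404 + 189*I*√6 ≈ 1404.0 + 462.95*I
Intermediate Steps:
b(z) = -9 (b(z) = -9 + (z*1)*0 = -9 + z*0 = -9 + 0 = -9)
n = -21*I*√6 (n = √(-2 - 4)*(-21) = √(-6)*(-21) = (I*√6)*(-21) = -21*I*√6 ≈ -51.439*I)
b(11)*(-156 + n) = -9*(-156 - 21*I*√6) = 1404 + 189*I*√6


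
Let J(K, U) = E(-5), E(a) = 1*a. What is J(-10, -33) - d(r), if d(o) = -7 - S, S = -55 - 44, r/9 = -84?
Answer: -97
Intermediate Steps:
E(a) = a
J(K, U) = -5
r = -756 (r = 9*(-84) = -756)
S = -99
d(o) = 92 (d(o) = -7 - 1*(-99) = -7 + 99 = 92)
J(-10, -33) - d(r) = -5 - 1*92 = -5 - 92 = -97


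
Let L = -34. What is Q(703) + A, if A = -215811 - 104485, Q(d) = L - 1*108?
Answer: -320438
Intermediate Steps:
Q(d) = -142 (Q(d) = -34 - 1*108 = -34 - 108 = -142)
A = -320296
Q(703) + A = -142 - 320296 = -320438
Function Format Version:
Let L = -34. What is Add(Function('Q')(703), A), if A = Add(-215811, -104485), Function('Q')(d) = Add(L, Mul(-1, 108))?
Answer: -320438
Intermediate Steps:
Function('Q')(d) = -142 (Function('Q')(d) = Add(-34, Mul(-1, 108)) = Add(-34, -108) = -142)
A = -320296
Add(Function('Q')(703), A) = Add(-142, -320296) = -320438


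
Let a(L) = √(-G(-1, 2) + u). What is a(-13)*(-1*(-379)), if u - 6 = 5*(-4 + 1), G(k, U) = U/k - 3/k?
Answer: 379*I*√10 ≈ 1198.5*I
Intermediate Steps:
G(k, U) = -3/k + U/k
u = -9 (u = 6 + 5*(-4 + 1) = 6 + 5*(-3) = 6 - 15 = -9)
a(L) = I*√10 (a(L) = √(-(-3 + 2)/(-1) - 9) = √(-(-1)*(-1) - 9) = √(-1*1 - 9) = √(-1 - 9) = √(-10) = I*√10)
a(-13)*(-1*(-379)) = (I*√10)*(-1*(-379)) = (I*√10)*379 = 379*I*√10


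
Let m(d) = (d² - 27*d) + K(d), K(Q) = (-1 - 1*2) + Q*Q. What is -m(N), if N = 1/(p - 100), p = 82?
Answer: 121/81 ≈ 1.4938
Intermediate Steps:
K(Q) = -3 + Q² (K(Q) = (-1 - 2) + Q² = -3 + Q²)
N = -1/18 (N = 1/(82 - 100) = 1/(-18) = -1/18 ≈ -0.055556)
m(d) = -3 - 27*d + 2*d² (m(d) = (d² - 27*d) + (-3 + d²) = -3 - 27*d + 2*d²)
-m(N) = -(-3 - 27*(-1/18) + 2*(-1/18)²) = -(-3 + 3/2 + 2*(1/324)) = -(-3 + 3/2 + 1/162) = -1*(-121/81) = 121/81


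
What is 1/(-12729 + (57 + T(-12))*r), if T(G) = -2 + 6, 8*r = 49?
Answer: -8/98843 ≈ -8.0936e-5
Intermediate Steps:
r = 49/8 (r = (⅛)*49 = 49/8 ≈ 6.1250)
T(G) = 4
1/(-12729 + (57 + T(-12))*r) = 1/(-12729 + (57 + 4)*(49/8)) = 1/(-12729 + 61*(49/8)) = 1/(-12729 + 2989/8) = 1/(-98843/8) = -8/98843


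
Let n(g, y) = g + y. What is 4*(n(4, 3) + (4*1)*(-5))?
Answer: -52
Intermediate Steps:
4*(n(4, 3) + (4*1)*(-5)) = 4*((4 + 3) + (4*1)*(-5)) = 4*(7 + 4*(-5)) = 4*(7 - 20) = 4*(-13) = -52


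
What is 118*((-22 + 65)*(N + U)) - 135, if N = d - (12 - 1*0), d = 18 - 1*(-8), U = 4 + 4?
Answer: 111493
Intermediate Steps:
U = 8
d = 26 (d = 18 + 8 = 26)
N = 14 (N = 26 - (12 - 1*0) = 26 - (12 + 0) = 26 - 1*12 = 26 - 12 = 14)
118*((-22 + 65)*(N + U)) - 135 = 118*((-22 + 65)*(14 + 8)) - 135 = 118*(43*22) - 135 = 118*946 - 135 = 111628 - 135 = 111493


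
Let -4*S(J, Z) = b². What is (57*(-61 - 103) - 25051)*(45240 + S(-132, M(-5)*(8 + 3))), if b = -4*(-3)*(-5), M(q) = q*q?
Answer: -1525251660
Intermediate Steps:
M(q) = q²
b = -60 (b = 12*(-5) = -60)
S(J, Z) = -900 (S(J, Z) = -¼*(-60)² = -¼*3600 = -900)
(57*(-61 - 103) - 25051)*(45240 + S(-132, M(-5)*(8 + 3))) = (57*(-61 - 103) - 25051)*(45240 - 900) = (57*(-164) - 25051)*44340 = (-9348 - 25051)*44340 = -34399*44340 = -1525251660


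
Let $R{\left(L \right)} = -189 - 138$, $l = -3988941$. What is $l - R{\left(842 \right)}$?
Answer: $-3988614$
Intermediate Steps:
$R{\left(L \right)} = -327$ ($R{\left(L \right)} = -189 - 138 = -327$)
$l - R{\left(842 \right)} = -3988941 - -327 = -3988941 + 327 = -3988614$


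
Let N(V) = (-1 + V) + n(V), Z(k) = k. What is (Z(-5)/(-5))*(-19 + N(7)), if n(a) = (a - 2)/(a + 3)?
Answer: -25/2 ≈ -12.500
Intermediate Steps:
n(a) = (-2 + a)/(3 + a)
N(V) = -1 + V + (-2 + V)/(3 + V) (N(V) = (-1 + V) + (-2 + V)/(3 + V) = -1 + V + (-2 + V)/(3 + V))
(Z(-5)/(-5))*(-19 + N(7)) = (-5/(-5))*(-19 + (-5 + 7² + 3*7)/(3 + 7)) = (-5*(-⅕))*(-19 + (-5 + 49 + 21)/10) = 1*(-19 + (⅒)*65) = 1*(-19 + 13/2) = 1*(-25/2) = -25/2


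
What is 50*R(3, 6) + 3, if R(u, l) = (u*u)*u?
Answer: 1353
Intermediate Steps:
R(u, l) = u³ (R(u, l) = u²*u = u³)
50*R(3, 6) + 3 = 50*3³ + 3 = 50*27 + 3 = 1350 + 3 = 1353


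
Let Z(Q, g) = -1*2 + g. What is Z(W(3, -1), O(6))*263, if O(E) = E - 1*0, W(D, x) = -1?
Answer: 1052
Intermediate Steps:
O(E) = E (O(E) = E + 0 = E)
Z(Q, g) = -2 + g
Z(W(3, -1), O(6))*263 = (-2 + 6)*263 = 4*263 = 1052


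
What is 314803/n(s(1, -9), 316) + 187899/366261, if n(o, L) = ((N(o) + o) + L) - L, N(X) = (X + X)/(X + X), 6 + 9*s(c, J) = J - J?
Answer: 115300124216/122087 ≈ 9.4441e+5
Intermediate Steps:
s(c, J) = -⅔ (s(c, J) = -⅔ + (J - J)/9 = -⅔ + (⅑)*0 = -⅔ + 0 = -⅔)
N(X) = 1 (N(X) = (2*X)/((2*X)) = (2*X)*(1/(2*X)) = 1)
n(o, L) = 1 + o (n(o, L) = ((1 + o) + L) - L = (1 + L + o) - L = 1 + o)
314803/n(s(1, -9), 316) + 187899/366261 = 314803/(1 - ⅔) + 187899/366261 = 314803/(⅓) + 187899*(1/366261) = 314803*3 + 62633/122087 = 944409 + 62633/122087 = 115300124216/122087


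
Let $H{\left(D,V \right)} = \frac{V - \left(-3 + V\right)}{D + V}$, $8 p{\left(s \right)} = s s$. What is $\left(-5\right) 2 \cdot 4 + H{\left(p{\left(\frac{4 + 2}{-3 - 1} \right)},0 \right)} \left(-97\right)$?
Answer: $- \frac{3224}{3} \approx -1074.7$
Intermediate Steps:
$p{\left(s \right)} = \frac{s^{2}}{8}$ ($p{\left(s \right)} = \frac{s s}{8} = \frac{s^{2}}{8}$)
$H{\left(D,V \right)} = \frac{3}{D + V}$
$\left(-5\right) 2 \cdot 4 + H{\left(p{\left(\frac{4 + 2}{-3 - 1} \right)},0 \right)} \left(-97\right) = \left(-5\right) 2 \cdot 4 + \frac{3}{\frac{\left(\frac{4 + 2}{-3 - 1}\right)^{2}}{8} + 0} \left(-97\right) = \left(-10\right) 4 + \frac{3}{\frac{\left(\frac{6}{-4}\right)^{2}}{8} + 0} \left(-97\right) = -40 + \frac{3}{\frac{\left(6 \left(- \frac{1}{4}\right)\right)^{2}}{8} + 0} \left(-97\right) = -40 + \frac{3}{\frac{\left(- \frac{3}{2}\right)^{2}}{8} + 0} \left(-97\right) = -40 + \frac{3}{\frac{1}{8} \cdot \frac{9}{4} + 0} \left(-97\right) = -40 + \frac{3}{\frac{9}{32} + 0} \left(-97\right) = -40 + \frac{3}{\frac{9}{32}} \left(-97\right) = -40 + 3 \cdot \frac{32}{9} \left(-97\right) = -40 + \frac{32}{3} \left(-97\right) = -40 - \frac{3104}{3} = - \frac{3224}{3}$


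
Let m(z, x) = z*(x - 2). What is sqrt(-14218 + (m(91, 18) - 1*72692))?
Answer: I*sqrt(85454) ≈ 292.33*I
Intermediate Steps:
m(z, x) = z*(-2 + x)
sqrt(-14218 + (m(91, 18) - 1*72692)) = sqrt(-14218 + (91*(-2 + 18) - 1*72692)) = sqrt(-14218 + (91*16 - 72692)) = sqrt(-14218 + (1456 - 72692)) = sqrt(-14218 - 71236) = sqrt(-85454) = I*sqrt(85454)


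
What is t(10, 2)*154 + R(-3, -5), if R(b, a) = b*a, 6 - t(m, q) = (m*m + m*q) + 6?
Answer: -18465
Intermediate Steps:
t(m, q) = -m**2 - m*q (t(m, q) = 6 - ((m*m + m*q) + 6) = 6 - ((m**2 + m*q) + 6) = 6 - (6 + m**2 + m*q) = 6 + (-6 - m**2 - m*q) = -m**2 - m*q)
R(b, a) = a*b
t(10, 2)*154 + R(-3, -5) = -1*10*(10 + 2)*154 - 5*(-3) = -1*10*12*154 + 15 = -120*154 + 15 = -18480 + 15 = -18465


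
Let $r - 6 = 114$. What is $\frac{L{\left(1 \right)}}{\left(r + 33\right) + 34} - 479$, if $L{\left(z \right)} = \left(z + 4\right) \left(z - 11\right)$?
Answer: $- \frac{89623}{187} \approx -479.27$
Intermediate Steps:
$r = 120$ ($r = 6 + 114 = 120$)
$L{\left(z \right)} = \left(-11 + z\right) \left(4 + z\right)$ ($L{\left(z \right)} = \left(4 + z\right) \left(-11 + z\right) = \left(-11 + z\right) \left(4 + z\right)$)
$\frac{L{\left(1 \right)}}{\left(r + 33\right) + 34} - 479 = \frac{-44 + 1^{2} - 7}{\left(120 + 33\right) + 34} - 479 = \frac{-44 + 1 - 7}{153 + 34} - 479 = - \frac{50}{187} - 479 = - \frac{89623}{187}$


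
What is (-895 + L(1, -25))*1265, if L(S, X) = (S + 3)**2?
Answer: -1111935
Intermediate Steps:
L(S, X) = (3 + S)**2
(-895 + L(1, -25))*1265 = (-895 + (3 + 1)**2)*1265 = (-895 + 4**2)*1265 = (-895 + 16)*1265 = -879*1265 = -1111935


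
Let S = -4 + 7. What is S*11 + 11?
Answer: 44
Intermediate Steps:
S = 3
S*11 + 11 = 3*11 + 11 = 33 + 11 = 44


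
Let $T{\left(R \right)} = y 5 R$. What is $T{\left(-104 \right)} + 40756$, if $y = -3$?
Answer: $42316$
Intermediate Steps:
$T{\left(R \right)} = - 15 R$ ($T{\left(R \right)} = \left(-3\right) 5 R = - 15 R$)
$T{\left(-104 \right)} + 40756 = \left(-15\right) \left(-104\right) + 40756 = 1560 + 40756 = 42316$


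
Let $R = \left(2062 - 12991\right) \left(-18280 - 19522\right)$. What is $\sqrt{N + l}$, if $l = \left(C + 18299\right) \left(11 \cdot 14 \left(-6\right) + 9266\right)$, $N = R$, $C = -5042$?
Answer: $4 \sqrt{32732997} \approx 22885.0$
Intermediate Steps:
$R = 413138058$ ($R = \left(-10929\right) \left(-37802\right) = 413138058$)
$N = 413138058$
$l = 110589894$ ($l = \left(-5042 + 18299\right) \left(11 \cdot 14 \left(-6\right) + 9266\right) = 13257 \left(154 \left(-6\right) + 9266\right) = 13257 \left(-924 + 9266\right) = 13257 \cdot 8342 = 110589894$)
$\sqrt{N + l} = \sqrt{413138058 + 110589894} = \sqrt{523727952} = 4 \sqrt{32732997}$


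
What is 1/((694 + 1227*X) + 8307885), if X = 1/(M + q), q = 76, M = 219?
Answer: 295/2451032032 ≈ 1.2036e-7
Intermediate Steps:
X = 1/295 (X = 1/(219 + 76) = 1/295 ≈ 0.0033898)
1/((694 + 1227*X) + 8307885) = 1/((694 + 1227*(1/295)) + 8307885) = 1/((694 + 1227/295) + 8307885) = 1/(205957/295 + 8307885) = 1/(2451032032/295) = 295/2451032032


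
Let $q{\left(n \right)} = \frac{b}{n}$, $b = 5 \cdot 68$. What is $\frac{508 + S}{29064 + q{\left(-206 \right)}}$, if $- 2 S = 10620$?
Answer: $- \frac{247303}{1496711} \approx -0.16523$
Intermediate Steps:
$b = 340$
$q{\left(n \right)} = \frac{340}{n}$
$S = -5310$ ($S = \left(- \frac{1}{2}\right) 10620 = -5310$)
$\frac{508 + S}{29064 + q{\left(-206 \right)}} = \frac{508 - 5310}{29064 + \frac{340}{-206}} = - \frac{4802}{29064 + 340 \left(- \frac{1}{206}\right)} = - \frac{4802}{29064 - \frac{170}{103}} = - \frac{4802}{\frac{2993422}{103}} = \left(-4802\right) \frac{103}{2993422} = - \frac{247303}{1496711}$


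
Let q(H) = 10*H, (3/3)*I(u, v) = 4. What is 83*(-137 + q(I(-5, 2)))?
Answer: -8051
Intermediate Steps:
I(u, v) = 4
83*(-137 + q(I(-5, 2))) = 83*(-137 + 10*4) = 83*(-137 + 40) = 83*(-97) = -8051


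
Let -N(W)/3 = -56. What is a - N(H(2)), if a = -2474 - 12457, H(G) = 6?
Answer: -15099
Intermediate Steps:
a = -14931
N(W) = 168 (N(W) = -3*(-56) = 168)
a - N(H(2)) = -14931 - 1*168 = -14931 - 168 = -15099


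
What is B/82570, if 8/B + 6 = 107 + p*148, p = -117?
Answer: -4/710721275 ≈ -5.6281e-9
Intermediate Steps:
B = -8/17215 (B = 8/(-6 + (107 - 117*148)) = 8/(-6 + (107 - 17316)) = 8/(-6 - 17209) = 8/(-17215) = 8*(-1/17215) = -8/17215 ≈ -0.00046471)
B/82570 = -8/17215/82570 = -8/17215*1/82570 = -4/710721275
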